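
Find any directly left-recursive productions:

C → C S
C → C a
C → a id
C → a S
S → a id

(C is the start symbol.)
C → C S: LEFT RECURSIVE (starts with C)
C → C a: LEFT RECURSIVE (starts with C)
C → a id: starts with a
C → a S: starts with a
S → a id: starts with a

The grammar has direct left recursion on: C.

Answer: Yes, C is left-recursive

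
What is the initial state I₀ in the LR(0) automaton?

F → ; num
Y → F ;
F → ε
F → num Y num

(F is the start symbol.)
First, augment the grammar with F' → F
I₀ = CLOSURE({ [F' → . F] }):
  [F' → . F] has the dot before F: add [F → . ; num], [F → .], [F → . num Y num]
No further items can be added.

I₀ = { [F → . ; num], [F → . num Y num], [F → .], [F' → . F] }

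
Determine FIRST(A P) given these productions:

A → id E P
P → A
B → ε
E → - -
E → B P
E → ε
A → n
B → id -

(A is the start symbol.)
{ 'id', 'n' }

FIRST sets of the non-terminals involved (from the grammar, by fixed-point iteration):
  FIRST(A) = { 'id', 'n' }

To compute FIRST(A P), process the symbols left to right:
Symbol A is a non-terminal. Add FIRST(A) \ {ε} = { 'id', 'n' }
A is not nullable (ε ∉ FIRST(A)), so stop here.
FIRST(A P) = { 'id', 'n' }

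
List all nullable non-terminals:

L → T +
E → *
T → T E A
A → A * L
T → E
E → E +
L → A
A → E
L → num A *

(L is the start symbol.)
There are no ε-productions, so no non-terminal can derive ε.
No non-terminals are nullable.

Answer: None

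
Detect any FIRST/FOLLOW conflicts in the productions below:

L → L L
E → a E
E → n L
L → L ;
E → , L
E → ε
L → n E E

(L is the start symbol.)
Nullable non-terminals: E.

E: nullable alternative(s) E → ε; FOLLOW(E) = { $, ',', ';', 'a', 'n' }
  E → a E: FIRST \ {ε} = { 'a' } — overlaps FOLLOW(E) on { 'a' }: CONFLICT
  E → n L: FIRST \ {ε} = { 'n' } — overlaps FOLLOW(E) on { 'n' }: CONFLICT
  E → , L: FIRST \ {ε} = { ',' } — overlaps FOLLOW(E) on { ',' }: CONFLICT
  E → ε: FIRST \ {ε} = { } — this is the only nullable alternative, skip

L has no nullable alternative, so no FIRST/FOLLOW check is needed there.

So the grammar has 3 FIRST/FOLLOW conflicts (marked CONFLICT above).

Answer: Yes. E → a E with FOLLOW(E) on { 'a' }; E → n L with FOLLOW(E) on { 'n' }; E → ',' L with FOLLOW(E) on { ',' }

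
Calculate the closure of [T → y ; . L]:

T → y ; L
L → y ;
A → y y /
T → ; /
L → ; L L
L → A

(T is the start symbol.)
To compute CLOSURE, for each item [A → α.Bβ] where B is a non-terminal, add [B → .γ] for all productions B → γ; repeat for the newly added items until nothing changes.

Start with: [T → y ; . L]
  [T → y ; . L] has the dot before L: add [L → . y ;], [L → . ; L L], [L → . A]
  [L → . A] has the dot before A: add [A → . y y /]
No further items can be added.

CLOSURE = { [A → . y y /], [L → . ; L L], [L → . A], [L → . y ;], [T → y ; . L] }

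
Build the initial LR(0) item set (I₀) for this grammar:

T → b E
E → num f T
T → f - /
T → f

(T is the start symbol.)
First, augment the grammar with T' → T
I₀ = CLOSURE({ [T' → . T] }):
  [T' → . T] has the dot before T: add [T → . b E], [T → . f - /], [T → . f]
No further items can be added.

I₀ = { [T → . b E], [T → . f - /], [T → . f], [T' → . T] }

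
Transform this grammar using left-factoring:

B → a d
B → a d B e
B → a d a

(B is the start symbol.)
B → a d B'
B' → ε
B' → B e
B' → a

Left-factoring transforms A → αβ₁ | αβ₂ into A → αA' and A' → β₁ | β₂
(α is the longest common prefix among the alternatives). Repeat until
no nonterminal has two alternatives with a common prefix.

Round 1: B has alternatives sharing prefix 'a d'. Introduce B': B → a d B'
  Add: B' → ε
  Add: B' → B e
  Add: B' → a

No remaining common prefixes — done.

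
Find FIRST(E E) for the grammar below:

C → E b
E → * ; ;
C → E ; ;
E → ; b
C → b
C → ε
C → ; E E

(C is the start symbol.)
FIRST sets of the non-terminals involved (from the grammar, by fixed-point iteration):
  FIRST(E) = { '*', ';' }

To compute FIRST(E E), process the symbols left to right:
Symbol E is a non-terminal. Add FIRST(E) \ {ε} = { '*', ';' }
E is not nullable (ε ∉ FIRST(E)), so stop here.
FIRST(E E) = { '*', ';' }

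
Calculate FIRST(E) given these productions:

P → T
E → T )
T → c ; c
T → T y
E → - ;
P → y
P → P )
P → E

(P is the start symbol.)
To compute FIRST(E), examine every production with E on the left-hand side, reading each right-hand side left to right until a non-nullable symbol is reached.

FIRST sets of the other non-terminals involved (by the same procedure, iterated to a fixed point):
  FIRST(T) = { 'c' }

From E → T ):
  - T is a non-terminal: add FIRST(T) \ {ε} = { 'c' }
    T is not nullable, so stop
From E → - ;:
  - '-' is a terminal: add '-' and stop

Collecting: FIRST(E) = { '-', 'c' }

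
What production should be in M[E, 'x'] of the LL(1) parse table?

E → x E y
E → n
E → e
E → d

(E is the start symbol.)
E → x E y

To find M[E, 'x'], we find productions for E where 'x' is in the predict set (PREDICT(N → α) = (FIRST(α) \ {ε}) ∪ (FOLLOW(N) if α ⇒* ε)).

E → x E y: PREDICT = { 'x' }
  'x' is in predict set, so this production goes in M[E, 'x']
E → n: PREDICT = { 'n' }
E → e: PREDICT = { 'e' }
E → d: PREDICT = { 'd' }

M[E, 'x'] = E → x E y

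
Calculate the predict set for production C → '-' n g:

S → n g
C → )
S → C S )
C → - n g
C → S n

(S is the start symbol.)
{ '-' }

PREDICT(C → '-' n g) = (FIRST(RHS) \ {ε}) ∪ (FOLLOW(C) if ε ∈ FIRST(RHS), i.e. RHS ⇒* ε)
FIRST('-' n g) = { '-' }
ε ∉ FIRST('-' n g), so FOLLOW(C) is not added.
PREDICT(C → '-' n g) = { '-' }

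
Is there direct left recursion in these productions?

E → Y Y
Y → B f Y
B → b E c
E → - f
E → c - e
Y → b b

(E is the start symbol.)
No direct left recursion

Direct left recursion occurs when N → N α for some non-terminal N (the right-hand side begins with the left-hand side itself).

E → Y Y: starts with Y
Y → B f Y: starts with B
B → b E c: starts with b
E → - f: starts with '-'
E → c - e: starts with c
Y → b b: starts with b

No direct left recursion found.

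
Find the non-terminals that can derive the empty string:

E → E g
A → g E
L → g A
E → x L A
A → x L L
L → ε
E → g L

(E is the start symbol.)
{ 'L' }

ε-productions: L → ε
So L is immediately nullable.
No further non-terminal can be added: every production for the remaining non-terminals contains a terminal or a non-nullable non-terminal.
Nullable = { 'L' }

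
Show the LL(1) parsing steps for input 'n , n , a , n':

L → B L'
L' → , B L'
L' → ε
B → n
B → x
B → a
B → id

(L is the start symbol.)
LL(1) parsing maintains a stack (initially the start symbol over $) and the input. At each step: if the stack top is a terminal, match it against the current input token; if it is a non-terminal N, replace it with the RHS of M[N, lookahead] (the unique production whose predict set contains the lookahead).

Stack is shown with the top on the left.

Stack     Input            Action
---------------------------------
L $       n , n , a , n $  output L → B L'
B L' $    n , n , a , n $  output B → n
n L' $    n , n , a , n $  match 'n'
L' $      , n , a , n $    output L' → , B L'
, B L' $  , n , a , n $    match ','
B L' $    n , a , n $      output B → n
n L' $    n , a , n $      match 'n'
L' $      , a , n $        output L' → , B L'
, B L' $  , a , n $        match ','
B L' $    a , n $          output B → a
a L' $    a , n $          match 'a'
L' $      , n $            output L' → , B L'
, B L' $  , n $            match ','
B L' $    n $              output B → n
n L' $    n $              match 'n'
L' $      $                output L' → ε
$         $                accept

The string is accepted.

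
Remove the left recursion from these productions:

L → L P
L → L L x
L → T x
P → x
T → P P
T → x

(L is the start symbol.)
L → T x L'
L' → P L'
L' → L x L'
L' → ε
P → x
T → P P
T → x

L is directly left-recursive. The standard transformation for
  A → A α₁ | ... | A α_m | β₁ | ... | β_n
is
  A  → β₁ A' | ... | β_n A'
  A' → α₁ A' | ... | α_m A' | ε

L → T x becomes L → T x L'
L → L P becomes L' → P L'
L → L L x becomes L' → L x L'
Add L' → ε

Productions for other non-terminals are unchanged:
  P → x
  T → P P
  T → x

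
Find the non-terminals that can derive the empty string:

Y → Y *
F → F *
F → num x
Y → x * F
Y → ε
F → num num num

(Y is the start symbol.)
{ 'Y' }

A non-terminal is nullable if it can derive ε (the empty string): either it has an ε-production, or it has a production whose right-hand side consists entirely of nullable non-terminals.

ε-productions: Y → ε
So Y is immediately nullable.
No further non-terminal can be added: every production for the remaining non-terminals contains a terminal or a non-nullable non-terminal.
Nullable = { 'Y' }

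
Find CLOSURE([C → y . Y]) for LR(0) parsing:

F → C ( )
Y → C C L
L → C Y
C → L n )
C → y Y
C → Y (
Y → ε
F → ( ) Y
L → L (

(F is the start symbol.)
{ [C → . L n )], [C → . Y (], [C → . y Y], [C → y . Y], [L → . C Y], [L → . L (], [Y → . C C L], [Y → .] }

To compute CLOSURE, for each item [A → α.Bβ] where B is a non-terminal, add [B → .γ] for all productions B → γ; repeat for the newly added items until nothing changes.

Start with: [C → y . Y]
  [C → y . Y] has the dot before Y: add [Y → . C C L], [Y → .]
  [Y → . C C L] has the dot before C: add [C → . L n )], [C → . y Y], [C → . Y (]
  [C → . L n )] has the dot before L: add [L → . C Y], [L → . L (]
No further items can be added.

CLOSURE = { [C → . L n )], [C → . Y (], [C → . y Y], [C → y . Y], [L → . C Y], [L → . L (], [Y → . C C L], [Y → .] }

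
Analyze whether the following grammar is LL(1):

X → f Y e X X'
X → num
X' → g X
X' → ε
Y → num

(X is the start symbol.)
No. Predict set conflict for X': { 'g' }

A grammar is LL(1) if for each non-terminal N with multiple productions, the predict sets of those productions are pairwise disjoint, where PREDICT(N → α) = (FIRST(α) \ {ε}) ∪ (FOLLOW(N) if α ⇒* ε).

Relevant sets:
  FOLLOW(X') = { $, 'g' }

For X:
  PREDICT(X → f Y e X X') = { 'f' }
  PREDICT(X → num) = { 'num' }
For X':
  PREDICT(X' → g X) = { 'g' }
  PREDICT(X' → ε) = { $, 'g' }
Y has a single production, so nothing to check there.

Conflict found: Predict set conflict for X': { 'g' }
The grammar is NOT LL(1).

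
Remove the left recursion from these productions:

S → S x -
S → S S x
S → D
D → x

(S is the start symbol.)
S is directly left-recursive. The standard transformation for
  A → A α₁ | ... | A α_m | β₁ | ... | β_n
is
  A  → β₁ A' | ... | β_n A'
  A' → α₁ A' | ... | α_m A' | ε

S → D becomes S → D S'
S → S x - becomes S' → x - S'
S → S S x becomes S' → S x S'
Add S' → ε

Productions for other non-terminals are unchanged:
  D → x

Resulting grammar:
S → D S'
S' → x - S'
S' → S x S'
S' → ε
D → x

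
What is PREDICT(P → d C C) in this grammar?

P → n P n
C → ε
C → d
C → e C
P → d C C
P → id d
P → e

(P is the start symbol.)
PREDICT(P → d C C) = (FIRST(RHS) \ {ε}) ∪ (FOLLOW(P) if ε ∈ FIRST(RHS), i.e. RHS ⇒* ε)
FIRST(d C C) = { 'd' }
ε ∉ FIRST(d C C), so FOLLOW(P) is not added.
PREDICT(P → d C C) = { 'd' }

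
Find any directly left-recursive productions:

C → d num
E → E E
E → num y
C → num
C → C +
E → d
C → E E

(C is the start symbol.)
Yes, E, C are left-recursive

Direct left recursion occurs when N → N α for some non-terminal N (the right-hand side begins with the left-hand side itself).

C → d num: starts with d
E → E E: LEFT RECURSIVE (starts with E)
E → num y: starts with num
C → num: starts with num
C → C +: LEFT RECURSIVE (starts with C)
E → d: starts with d
C → E E: starts with E

The grammar has direct left recursion on: E, C.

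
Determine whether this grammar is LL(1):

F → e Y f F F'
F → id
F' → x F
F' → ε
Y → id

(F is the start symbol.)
No. Predict set conflict for F': { 'x' }

A grammar is LL(1) if for each non-terminal N with multiple productions, the predict sets of those productions are pairwise disjoint, where PREDICT(N → α) = (FIRST(α) \ {ε}) ∪ (FOLLOW(N) if α ⇒* ε).

Relevant sets:
  FOLLOW(F') = { $, 'x' }

For F:
  PREDICT(F → e Y f F F') = { 'e' }
  PREDICT(F → id) = { 'id' }
For F':
  PREDICT(F' → x F) = { 'x' }
  PREDICT(F' → ε) = { $, 'x' }
Y has a single production, so nothing to check there.

Conflict found: Predict set conflict for F': { 'x' }
The grammar is NOT LL(1).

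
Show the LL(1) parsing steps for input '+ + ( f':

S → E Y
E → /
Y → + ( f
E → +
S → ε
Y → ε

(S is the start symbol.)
LL(1) parsing maintains a stack (initially the start symbol over $) and the input. At each step: if the stack top is a terminal, match it against the current input token; if it is a non-terminal N, replace it with the RHS of M[N, lookahead] (the unique production whose predict set contains the lookahead).

Stack is shown with the top on the left.

Stack    Input      Action
--------------------------
S $      + + ( f $  output S → E Y
E Y $    + + ( f $  output E → +
+ Y $    + + ( f $  match '+'
Y $      + ( f $    output Y → + ( f
+ ( f $  + ( f $    match '+'
( f $    ( f $      match '('
f $      f $        match 'f'
$        $          accept

The string is accepted.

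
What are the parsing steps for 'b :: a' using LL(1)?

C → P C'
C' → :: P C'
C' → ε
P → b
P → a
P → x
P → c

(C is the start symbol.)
LL(1) parsing maintains a stack (initially the start symbol over $) and the input. At each step: if the stack top is a terminal, match it against the current input token; if it is a non-terminal N, replace it with the RHS of M[N, lookahead] (the unique production whose predict set contains the lookahead).

Stack is shown with the top on the left.

Stack      Input     Action
---------------------------
C $        b :: a $  output C → P C'
P C' $     b :: a $  output P → b
b C' $     b :: a $  match 'b'
C' $       :: a $    output C' → :: P C'
:: P C' $  :: a $    match '::'
P C' $     a $       output P → a
a C' $     a $       match 'a'
C' $       $         output C' → ε
$          $         accept

The string is accepted.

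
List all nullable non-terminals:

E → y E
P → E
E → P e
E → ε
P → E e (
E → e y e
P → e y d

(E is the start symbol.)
{ 'E', 'P' }

A non-terminal is nullable if it can derive ε (the empty string): either it has an ε-production, or it has a production whose right-hand side consists entirely of nullable non-terminals.

ε-productions: E → ε
So E is immediately nullable.
P → E: every symbol on the right is nullable, so P is nullable too.
Every non-terminal is now nullable.
Nullable = { 'E', 'P' }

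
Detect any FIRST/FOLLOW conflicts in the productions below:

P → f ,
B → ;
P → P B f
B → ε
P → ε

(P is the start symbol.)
Yes. P → f ',' with FOLLOW(P) on { 'f' }; P → P B f with FOLLOW(P) on { ';', 'f' }

A FIRST/FOLLOW conflict occurs when a non-terminal N has a nullable alternative N → β (β ⇒* ε) and another alternative N → α with FIRST(α) ∩ FOLLOW(N) ≠ ∅: on such a lookahead the parser cannot decide between expanding α and letting N vanish via β.

Nullable non-terminals: B, P.
FIRST sets used below: FIRST(P) = { ';', 'f', ε }, FIRST(B) = { ';', ε }

B: nullable alternative(s) B → ε; FOLLOW(B) = { 'f' }
  B → ;: FIRST \ {ε} = { ';' } — disjoint from FOLLOW(B)
  B → ε: FIRST \ {ε} = { } — this is the only nullable alternative, skip

P: nullable alternative(s) P → ε; FOLLOW(P) = { $, ';', 'f' }
  P → f ,: FIRST \ {ε} = { 'f' } — overlaps FOLLOW(P) on { 'f' }: CONFLICT
  P → P B f: FIRST \ {ε} = { ';', 'f' } — overlaps FOLLOW(P) on { ';', 'f' }: CONFLICT
  P → ε: FIRST \ {ε} = { } — this is the only nullable alternative, skip

So the grammar has 2 FIRST/FOLLOW conflicts (marked CONFLICT above).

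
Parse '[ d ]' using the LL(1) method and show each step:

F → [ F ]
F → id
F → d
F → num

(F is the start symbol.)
LL(1) parsing maintains a stack (initially the start symbol over $) and the input. At each step: if the stack top is a terminal, match it against the current input token; if it is a non-terminal N, replace it with the RHS of M[N, lookahead] (the unique production whose predict set contains the lookahead).

Stack is shown with the top on the left.

Stack    Input    Action
------------------------
F $      [ d ] $  output F → [ F ]
[ F ] $  [ d ] $  match '['
F ] $    d ] $    output F → d
d ] $    d ] $    match 'd'
] $      ] $      match ']'
$        $        accept

The string is accepted.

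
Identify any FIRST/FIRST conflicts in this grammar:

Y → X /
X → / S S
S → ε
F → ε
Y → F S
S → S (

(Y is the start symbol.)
No FIRST/FIRST conflicts.

FIRST sets of the non-terminals at (or reachable through a nullable prefix from) the front of some alternative:
  FIRST(X) = { '/' }
  FIRST(F) = { ε }
  FIRST(S) = { '(', ε }

Productions for Y:
  Y → X /: FIRST = { '/' }
  Y → F S: FIRST = { '(', ε }
Productions for S:
  S → ε: FIRST = { ε }
  S → S (: FIRST = { '(' }
X, F have only one production, so no FIRST/FIRST conflict is possible there.

All alternatives of each non-terminal have pairwise disjoint FIRST sets.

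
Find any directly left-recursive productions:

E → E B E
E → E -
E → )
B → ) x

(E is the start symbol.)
E → E B E: LEFT RECURSIVE (starts with E)
E → E -: LEFT RECURSIVE (starts with E)
E → ): starts with ')'
B → ) x: starts with ')'

The grammar has direct left recursion on: E.

Answer: Yes, E is left-recursive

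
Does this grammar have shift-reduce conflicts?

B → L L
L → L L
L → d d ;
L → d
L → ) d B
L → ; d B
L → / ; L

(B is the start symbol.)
Augment with B' → B and build the canonical LR(0) collection (I0 = CLOSURE({[B' → . B]}), then GOTO on every symbol after a dot until no new states appear). It has 17 states:
  I0: { [B → . L L], [B' → . B], [L → . ) d B], [L → . / ; L], [L → . ; d B], [L → . L L], [L → . d d ;], [L → . d] }  — shift
  I1: { [L → ) . d B] }  — shift
  I2: { [L → / . ; L] }  — shift
  I3: { [L → ; . d B] }  — shift
  I4: { [B' → B .] }  — accept
  I5: { [B → L . L], [L → . ) d B], [L → . / ; L], [L → . ; d B], [L → . L L], [L → . d d ;], [L → . d], [L → L . L] }  — shift
  I6: { [L → d . d ;], [L → d .] }  — shift, reduce
  I7: { [L → d d . ;] }  — shift
  I8: { [L → d d ; .] }  — reduce
  I9: { [B → L L .], [L → . ) d B], [L → . / ; L], [L → . ; d B], [L → . L L], [L → . d d ;], [L → . d], [L → L . L], [L → L L .] }  — shift, 2 reduces
  I10: { [L → . ) d B], [L → . / ; L], [L → . ; d B], [L → . L L], [L → . d d ;], [L → . d], [L → L . L], [L → L L .] }  — shift, reduce
  I11: { [B → . L L], [L → . ) d B], [L → . / ; L], [L → . ; d B], [L → . L L], [L → . d d ;], [L → . d], [L → ; d . B] }  — shift
  I12: { [L → ; d B .] }  — reduce
  I13: { [L → . ) d B], [L → . / ; L], [L → . ; d B], [L → . L L], [L → . d d ;], [L → . d], [L → / ; . L] }  — shift
  I14: { [L → . ) d B], [L → . / ; L], [L → . ; d B], [L → . L L], [L → . d d ;], [L → . d], [L → / ; L .], [L → L . L] }  — shift, reduce
  I15: { [B → . L L], [L → ) d . B], [L → . ) d B], [L → . / ; L], [L → . ; d B], [L → . L L], [L → . d d ;], [L → . d] }  — shift
  I16: { [L → ) d B .] }  — reduce

I6 contains reduce item [L → d .] and shift item [L → d . d ;] — shift-reduce conflict.
I9 contains reduce items [B → L L .], [L → L L .] and shift items [L → . ) d B], [L → . / ; L], [L → . ; d B], [L → . d], [L → . d d ;] — shift-reduce conflict.
I10 contains reduce item [L → L L .] and shift items [L → . ) d B], [L → . / ; L], [L → . ; d B], [L → . d], [L → . d d ;] — shift-reduce conflict.
I14 contains reduce item [L → / ; L .] and shift items [L → . ) d B], [L → . / ; L], [L → . ; d B], [L → . d], [L → . d d ;] — shift-reduce conflict.

Answer: Yes — I6: [L → d .] vs [L → d . d ;]; I9: [B → L L .] vs [L → . ) d B]; I10: [L → L L .] vs [L → . ) d B]; I14: [L → / ; L .] vs [L → . ) d B]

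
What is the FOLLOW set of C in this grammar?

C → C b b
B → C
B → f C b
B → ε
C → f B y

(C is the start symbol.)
{ $, 'b', 'y' }

To compute FOLLOW(C), find every occurrence of C on a right-hand side N → α C β: add FIRST(β) \ {ε}, and if β is empty or nullable also add FOLLOW(N). Iterate to a fixed point.

C is the start symbol, so $ ∈ FOLLOW(C).
In C → C b b: C is followed by b b, add FIRST(b b) \ {ε} = { 'b' }
In B → C: C is at the end, add FOLLOW(B)
In B → f C b: C is followed by b, add FIRST(b) \ {ε} = { 'b' }

The FOLLOW sets referred to above (computed the same way, to a fixed point):
  FOLLOW(B) = { 'y' }

Taking the union: FOLLOW(C) = { $, 'b', 'y' }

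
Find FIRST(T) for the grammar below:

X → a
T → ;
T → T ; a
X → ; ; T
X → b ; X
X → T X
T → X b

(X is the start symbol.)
{ ';', 'a', 'b' }

FIRST sets of the other non-terminals involved (by the same procedure, iterated to a fixed point):
  FIRST(X) = { ';', 'a', 'b' }

From T → ;:
  - ';' is a terminal: add ';' and stop
From T → T ; a:
  - T is the symbol being defined: contributes nothing new
    T is not nullable, so stop
From T → X b:
  - X is a non-terminal: add FIRST(X) \ {ε} = { ';', 'a', 'b' }
    X is not nullable, so stop

Collecting: FIRST(T) = { ';', 'a', 'b' }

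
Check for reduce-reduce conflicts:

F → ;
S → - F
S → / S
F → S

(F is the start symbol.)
No reduce-reduce conflicts

Augment with F' → F and build the canonical LR(0) collection (I0 = CLOSURE({[F' → . F]}), then GOTO on every symbol after a dot until no new states appear). It has 8 states:
  I0: { [F → . ;], [F → . S], [F' → . F], [S → . - F], [S → . / S] }  — shift
  I1: { [F → . ;], [F → . S], [S → - . F], [S → . - F], [S → . / S] }  — shift
  I2: { [S → . - F], [S → . / S], [S → / . S] }  — shift
  I3: { [F → ; .] }  — reduce
  I4: { [F' → F .] }  — accept
  I5: { [F → S .] }  — reduce
  I6: { [S → / S .] }  — reduce
  I7: { [S → - F .] }  — reduce

No state contains more than one complete item.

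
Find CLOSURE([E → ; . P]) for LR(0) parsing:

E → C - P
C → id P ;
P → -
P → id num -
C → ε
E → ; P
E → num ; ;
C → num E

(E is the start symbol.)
{ [E → ; . P], [P → . -], [P → . id num -] }

To compute CLOSURE, for each item [A → α.Bβ] where B is a non-terminal, add [B → .γ] for all productions B → γ; repeat for the newly added items until nothing changes.

Start with: [E → ; . P]
  [E → ; . P] has the dot before P: add [P → . -], [P → . id num -]
No further items can be added.

CLOSURE = { [E → ; . P], [P → . -], [P → . id num -] }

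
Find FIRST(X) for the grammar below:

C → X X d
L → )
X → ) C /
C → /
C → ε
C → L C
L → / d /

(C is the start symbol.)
{ ')' }

From X → ) C /:
  - ')' is a terminal: add ')' and stop

Collecting: FIRST(X) = { ')' }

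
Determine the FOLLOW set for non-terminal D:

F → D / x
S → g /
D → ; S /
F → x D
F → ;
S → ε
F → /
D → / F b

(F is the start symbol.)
{ $, '/', 'b' }

In F → D / x: D is followed by '/' x, add FIRST('/' x) \ {ε} = { '/' }
In F → x D: D is at the end, add FOLLOW(F)

The FOLLOW sets referred to above (computed the same way, to a fixed point):
  FOLLOW(F) = { $, 'b' }

Taking the union: FOLLOW(D) = { $, '/', 'b' }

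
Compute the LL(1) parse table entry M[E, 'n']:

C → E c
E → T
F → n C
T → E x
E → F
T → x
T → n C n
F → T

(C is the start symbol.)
To find M[E, 'n'], we find productions for E where 'n' is in the predict set (PREDICT(N → α) = (FIRST(α) \ {ε}) ∪ (FOLLOW(N) if α ⇒* ε)).

Relevant sets:
  FIRST(T) = { 'n', 'x' }
  FIRST(F) = { 'n', 'x' }

E → T: PREDICT = { 'n', 'x' }
  'n' is in predict set, so this production goes in M[E, 'n']
E → F: PREDICT = { 'n', 'x' }
  'n' is in predict set, so this production goes in M[E, 'n']

M[E, 'n'] = E → T, E → F  (a multiply-defined cell — the grammar is not LL(1))

Answer: E → T, E → F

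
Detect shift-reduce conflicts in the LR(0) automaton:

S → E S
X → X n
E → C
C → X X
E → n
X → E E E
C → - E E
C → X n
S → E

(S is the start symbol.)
A shift-reduce conflict occurs when an LR(0) state has both:
  - a complete (reduce) item [A → α .] (dot at the end), and
  - a shift item [B → β . c γ] (dot before a terminal).

Augment with S' → S and build the canonical LR(0) collection (I0 = CLOSURE({[S' → . S]}), then GOTO on every symbol after a dot until no new states appear). It has 17 states:
  I0: { [C → . - E E], [C → . X X], [C → . X n], [E → . C], [E → . n], [S → . E S], [S → . E], [S' → . S], [X → . E E E], [X → . X n] }  — shift
  I1: { [C → - . E E], [C → . - E E], [C → . X X], [C → . X n], [E → . C], [E → . n], [X → . E E E], [X → . X n] }  — shift
  I2: { [E → C .] }  — reduce
  I3: { [C → . - E E], [C → . X X], [C → . X n], [E → . C], [E → . n], [S → . E S], [S → . E], [S → E . S], [S → E .], [X → . E E E], [X → . X n], [X → E . E E] }  — shift, reduce
  I4: { [S' → S .] }  — accept
  I5: { [C → . - E E], [C → . X X], [C → . X n], [C → X . X], [C → X . n], [E → . C], [E → . n], [X → . E E E], [X → . X n], [X → X . n] }  — shift
  I6: { [E → n .] }  — reduce
  I7: { [C → . - E E], [C → . X X], [C → . X n], [E → . C], [E → . n], [X → . E E E], [X → . X n], [X → E . E E] }  — shift
  I8: { [C → . - E E], [C → . X X], [C → . X n], [C → X . X], [C → X . n], [C → X X .], [E → . C], [E → . n], [X → . E E E], [X → . X n], [X → X . n] }  — shift, reduce
  I9: { [C → X n .], [E → n .], [X → X n .] }  — 3 reduces
  I10: { [C → . - E E], [C → . X X], [C → . X n], [E → . C], [E → . n], [X → . E E E], [X → . X n], [X → E . E E], [X → E E . E] }  — shift
  I11: { [C → . - E E], [C → . X X], [C → . X n], [E → . C], [E → . n], [X → . E E E], [X → . X n], [X → E . E E], [X → E E . E], [X → E E E .] }  — shift, reduce
  I12: { [C → . - E E], [C → . X X], [C → . X n], [E → . C], [E → . n], [S → . E S], [S → . E], [S → E . S], [S → E .], [X → . E E E], [X → . X n], [X → E . E E], [X → E E . E] }  — shift, reduce
  I13: { [S → E S .] }  — reduce
  I14: { [C → . - E E], [C → . X X], [C → . X n], [E → . C], [E → . n], [S → . E S], [S → . E], [S → E . S], [S → E .], [X → . E E E], [X → . X n], [X → E . E E], [X → E E . E], [X → E E E .] }  — shift, 2 reduces
  I15: { [C → - E . E], [C → . - E E], [C → . X X], [C → . X n], [E → . C], [E → . n], [X → . E E E], [X → . X n], [X → E . E E] }  — shift
  I16: { [C → - E E .], [C → . - E E], [C → . X X], [C → . X n], [E → . C], [E → . n], [X → . E E E], [X → . X n], [X → E . E E], [X → E E . E] }  — shift, reduce

I3 contains reduce item [S → E .] and shift items [C → . - E E], [E → . n] — shift-reduce conflict.
I8 contains reduce item [C → X X .] and shift items [C → . - E E], [C → X . n], [E → . n], [X → X . n] — shift-reduce conflict.
I11 contains reduce item [X → E E E .] and shift items [C → . - E E], [E → . n] — shift-reduce conflict.
I12 contains reduce item [S → E .] and shift items [C → . - E E], [E → . n] — shift-reduce conflict.
I14 contains reduce items [S → E .], [X → E E E .] and shift items [C → . - E E], [E → . n] — shift-reduce conflict.
I16 contains reduce item [C → - E E .] and shift items [C → . - E E], [E → . n] — shift-reduce conflict.

Answer: Yes — I3: [S → E .] vs [C → . - E E]; I8: [C → X X .] vs [C → . - E E]; I11: [X → E E E .] vs [C → . - E E]; I12: [S → E .] vs [C → . - E E]; I14: [S → E .] vs [C → . - E E]; I16: [C → - E E .] vs [C → . - E E]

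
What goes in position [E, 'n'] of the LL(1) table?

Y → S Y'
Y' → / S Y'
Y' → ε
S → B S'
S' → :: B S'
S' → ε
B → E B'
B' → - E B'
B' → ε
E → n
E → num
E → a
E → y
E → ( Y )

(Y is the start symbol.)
To find M[E, 'n'], we find productions for E where 'n' is in the predict set (PREDICT(N → α) = (FIRST(α) \ {ε}) ∪ (FOLLOW(N) if α ⇒* ε)).

E → n: PREDICT = { 'n' }
  'n' is in predict set, so this production goes in M[E, 'n']
E → num: PREDICT = { 'num' }
E → a: PREDICT = { 'a' }
E → y: PREDICT = { 'y' }
E → ( Y ): PREDICT = { '(' }

M[E, 'n'] = E → n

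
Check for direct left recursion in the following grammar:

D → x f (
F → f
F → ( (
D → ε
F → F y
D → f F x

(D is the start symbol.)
Yes, F is left-recursive

D → x f (: starts with x
F → f: starts with f
F → ( (: starts with '('
D → ε: starts with ε
F → F y: LEFT RECURSIVE (starts with F)
D → f F x: starts with f

The grammar has direct left recursion on: F.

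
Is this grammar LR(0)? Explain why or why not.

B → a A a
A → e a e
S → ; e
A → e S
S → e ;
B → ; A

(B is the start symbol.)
Yes, the grammar is LR(0)

Augment with B' → B and build the canonical LR(0) collection (I0 = CLOSURE({[B' → . B]}), then GOTO on every symbol after a dot until no new states appear). It has 15 states:
  I0: { [B → . ; A], [B → . a A a], [B' → . B] }  — shift
  I1: { [A → . e S], [A → . e a e], [B → ; . A] }  — shift
  I2: { [B' → B .] }  — accept
  I3: { [A → . e S], [A → . e a e], [B → a . A a] }  — shift
  I4: { [B → a A . a] }  — shift
  I5: { [A → e . S], [A → e . a e], [S → . ; e], [S → . e ;] }  — shift
  I6: { [S → ; . e] }  — shift
  I7: { [A → e S .] }  — reduce
  I8: { [A → e a . e] }  — shift
  I9: { [S → e . ;] }  — shift
  I10: { [S → e ; .] }  — reduce
  I11: { [A → e a e .] }  — reduce
  I12: { [S → ; e .] }  — reduce
  I13: { [B → a A a .] }  — reduce
  I14: { [B → ; A .] }  — reduce

Every state is either a pure shift/goto state or contains exactly one complete item and nothing to shift — no conflicts. The grammar is LR(0).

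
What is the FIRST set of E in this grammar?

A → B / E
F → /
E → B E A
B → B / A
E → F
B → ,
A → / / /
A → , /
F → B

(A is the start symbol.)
FIRST sets of the other non-terminals involved (by the same procedure, iterated to a fixed point):
  FIRST(B) = { ',' }
  FIRST(F) = { ',', '/' }

From E → B E A:
  - B is a non-terminal: add FIRST(B) \ {ε} = { ',' }
    B is not nullable, so stop
From E → F:
  - F is a non-terminal: add FIRST(F) \ {ε} = { ',', '/' }
    F is not nullable, so stop

Collecting: FIRST(E) = { ',', '/' }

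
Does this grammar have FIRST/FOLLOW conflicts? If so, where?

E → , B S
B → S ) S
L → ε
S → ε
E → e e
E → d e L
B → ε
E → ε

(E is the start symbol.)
A FIRST/FOLLOW conflict occurs when a non-terminal N has a nullable alternative N → β (β ⇒* ε) and another alternative N → α with FIRST(α) ∩ FOLLOW(N) ≠ ∅: on such a lookahead the parser cannot decide between expanding α and letting N vanish via β.

Nullable non-terminals: B, E, L, S.
FIRST sets used below: FIRST(S) = { ε }

B: nullable alternative(s) B → ε; FOLLOW(B) = { $ }
  B → S ) S: FIRST \ {ε} = { ')' } — disjoint from FOLLOW(B)
  B → ε: FIRST \ {ε} = { } — this is the only nullable alternative, skip

E: nullable alternative(s) E → ε; FOLLOW(E) = { $ }
  E → , B S: FIRST \ {ε} = { ',' } — disjoint from FOLLOW(E)
  E → e e: FIRST \ {ε} = { 'e' } — disjoint from FOLLOW(E)
  E → d e L: FIRST \ {ε} = { 'd' } — disjoint from FOLLOW(E)
  E → ε: FIRST \ {ε} = { } — this is the only nullable alternative, skip
L has a nullable alternative but only one production, so nothing to check.
S has a nullable alternative but only one production, so nothing to check.

No FIRST/FOLLOW conflicts found.

Answer: No FIRST/FOLLOW conflicts.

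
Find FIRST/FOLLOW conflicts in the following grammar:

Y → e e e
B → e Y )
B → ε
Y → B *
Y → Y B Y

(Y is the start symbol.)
A FIRST/FOLLOW conflict occurs when a non-terminal N has a nullable alternative N → β (β ⇒* ε) and another alternative N → α with FIRST(α) ∩ FOLLOW(N) ≠ ∅: on such a lookahead the parser cannot decide between expanding α and letting N vanish via β.

Nullable non-terminals: B.

B: nullable alternative(s) B → ε; FOLLOW(B) = { '*', 'e' }
  B → e Y ): FIRST \ {ε} = { 'e' } — overlaps FOLLOW(B) on { 'e' }: CONFLICT
  B → ε: FIRST \ {ε} = { } — this is the only nullable alternative, skip

Y has no nullable alternative, so no FIRST/FOLLOW check is needed there.

So the grammar has 1 FIRST/FOLLOW conflict (marked CONFLICT above).

Answer: Yes. B → e Y ')' with FOLLOW(B) on { 'e' }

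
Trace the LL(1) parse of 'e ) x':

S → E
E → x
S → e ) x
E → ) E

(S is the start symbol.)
LL(1) parsing maintains a stack (initially the start symbol over $) and the input. At each step: if the stack top is a terminal, match it against the current input token; if it is a non-terminal N, replace it with the RHS of M[N, lookahead] (the unique production whose predict set contains the lookahead).

Stack is shown with the top on the left.

Stack    Input    Action
------------------------
S $      e ) x $  output S → e ) x
e ) x $  e ) x $  match 'e'
) x $    ) x $    match ')'
x $      x $      match 'x'
$        $        accept

The string is accepted.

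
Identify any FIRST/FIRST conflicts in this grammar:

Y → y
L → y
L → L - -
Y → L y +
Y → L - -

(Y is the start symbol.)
Yes. Y → y / Y → L y '+' on { 'y' }; Y → y / Y → L '-' '-' on { 'y' }; Y → L y '+' / Y → L '-' '-' on { 'y' }; L → y / L → L '-' '-' on { 'y' }

FIRST sets of the non-terminals at (or reachable through a nullable prefix from) the front of some alternative:
  FIRST(L) = { 'y' }

Productions for Y:
  Y → y: FIRST = { 'y' }
  Y → L y +: FIRST = { 'y' }
  Y → L - -: FIRST = { 'y' }
Productions for L:
  L → y: FIRST = { 'y' }
  L → L - -: FIRST = { 'y' }

Conflict for Y: Y → y and Y → L y +
  Overlap: { 'y' }
Conflict for Y: Y → y and Y → L - -
  Overlap: { 'y' }
Conflict for Y: Y → L y + and Y → L - -
  Overlap: { 'y' }
Conflict for L: L → y and L → L - -
  Overlap: { 'y' }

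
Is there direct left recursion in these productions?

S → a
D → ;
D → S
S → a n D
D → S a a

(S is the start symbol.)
No direct left recursion

Direct left recursion occurs when N → N α for some non-terminal N (the right-hand side begins with the left-hand side itself).

S → a: starts with a
D → ;: starts with ';'
D → S: starts with S
S → a n D: starts with a
D → S a a: starts with S

No direct left recursion found.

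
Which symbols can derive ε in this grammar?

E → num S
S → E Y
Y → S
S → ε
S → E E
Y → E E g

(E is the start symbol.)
A non-terminal is nullable if it can derive ε (the empty string): either it has an ε-production, or it has a production whose right-hand side consists entirely of nullable non-terminals.

ε-productions: S → ε
So S is immediately nullable.
Y → S: every symbol on the right is nullable, so Y is nullable too.
No further non-terminal can be added: every production for the remaining non-terminals contains a terminal or a non-nullable non-terminal.
Nullable = { 'S', 'Y' }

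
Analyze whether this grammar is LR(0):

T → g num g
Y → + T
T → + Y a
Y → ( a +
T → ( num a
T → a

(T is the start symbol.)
Yes, the grammar is LR(0)

Augment with T' → T and build the canonical LR(0) collection (I0 = CLOSURE({[T' → . T]}), then GOTO on every symbol after a dot until no new states appear). It has 17 states:
  I0: { [T → . ( num a], [T → . + Y a], [T → . a], [T → . g num g], [T' → . T] }  — shift
  I1: { [T → ( . num a] }  — shift
  I2: { [T → + . Y a], [Y → . ( a +], [Y → . + T] }  — shift
  I3: { [T' → T .] }  — accept
  I4: { [T → a .] }  — reduce
  I5: { [T → g . num g] }  — shift
  I6: { [T → g num . g] }  — shift
  I7: { [T → g num g .] }  — reduce
  I8: { [Y → ( . a +] }  — shift
  I9: { [T → . ( num a], [T → . + Y a], [T → . a], [T → . g num g], [Y → + . T] }  — shift
  I10: { [T → + Y . a] }  — shift
  I11: { [T → + Y a .] }  — reduce
  I12: { [Y → + T .] }  — reduce
  I13: { [Y → ( a . +] }  — shift
  I14: { [Y → ( a + .] }  — reduce
  I15: { [T → ( num . a] }  — shift
  I16: { [T → ( num a .] }  — reduce

Every state is either a pure shift/goto state or contains exactly one complete item and nothing to shift — no conflicts. The grammar is LR(0).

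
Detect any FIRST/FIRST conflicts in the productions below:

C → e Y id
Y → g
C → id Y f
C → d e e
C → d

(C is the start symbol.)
Yes. C → d e e / C → d on { 'd' }

Productions for C:
  C → e Y id: FIRST = { 'e' }
  C → id Y f: FIRST = { 'id' }
  C → d e e: FIRST = { 'd' }
  C → d: FIRST = { 'd' }
Y has only one production, so no FIRST/FIRST conflict is possible there.

Conflict for C: C → d e e and C → d
  Overlap: { 'd' }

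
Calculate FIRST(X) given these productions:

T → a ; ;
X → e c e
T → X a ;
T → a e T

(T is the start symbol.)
To compute FIRST(X), examine every production with X on the left-hand side, reading each right-hand side left to right until a non-nullable symbol is reached.

From X → e c e:
  - e is a terminal: add 'e' and stop

Collecting: FIRST(X) = { 'e' }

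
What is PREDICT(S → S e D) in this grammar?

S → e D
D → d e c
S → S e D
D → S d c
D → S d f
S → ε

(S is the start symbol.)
{ 'e' }

PREDICT(S → S e D) = (FIRST(RHS) \ {ε}) ∪ (FOLLOW(S) if ε ∈ FIRST(RHS), i.e. RHS ⇒* ε)
FIRST(S) = { 'e', ε }
FIRST(S e D) = { 'e' }
ε ∉ FIRST(S e D), so FOLLOW(S) is not added.
PREDICT(S → S e D) = { 'e' }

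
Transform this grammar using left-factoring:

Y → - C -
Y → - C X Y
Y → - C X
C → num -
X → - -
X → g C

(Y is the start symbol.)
Y → - C Y'
Y' → -
Y' → X Y''
Y'' → Y
Y'' → ε
C → num -
X → - -
X → g C

Left-factoring transforms A → αβ₁ | αβ₂ into A → αA' and A' → β₁ | β₂
(α is the longest common prefix among the alternatives). Repeat until
no nonterminal has two alternatives with a common prefix.

Round 1: Y has alternatives sharing prefix '- C'. Introduce Y': Y → - C Y'
  Add: Y' → -
  Add: Y' → X Y
  Add: Y' → X

Round 2: Y' has alternatives sharing prefix 'X'. Introduce Y'': Y' → X Y''
  Add: Y'' → Y
  Add: Y'' → ε

No remaining common prefixes — done.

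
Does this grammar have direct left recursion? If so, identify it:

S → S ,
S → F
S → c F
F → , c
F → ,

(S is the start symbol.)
Yes, S is left-recursive

S → S ,: LEFT RECURSIVE (starts with S)
S → F: starts with F
S → c F: starts with c
F → , c: starts with ','
F → ,: starts with ','

The grammar has direct left recursion on: S.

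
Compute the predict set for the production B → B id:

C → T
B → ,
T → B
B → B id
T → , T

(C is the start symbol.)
PREDICT(B → B id) = (FIRST(RHS) \ {ε}) ∪ (FOLLOW(B) if ε ∈ FIRST(RHS), i.e. RHS ⇒* ε)
FIRST(B) = { ',' }
FIRST(B id) = { ',' }
ε ∉ FIRST(B id), so FOLLOW(B) is not added.
PREDICT(B → B id) = { ',' }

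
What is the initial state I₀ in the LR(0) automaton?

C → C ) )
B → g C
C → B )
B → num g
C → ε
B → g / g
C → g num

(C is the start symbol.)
{ [B → . g / g], [B → . g C], [B → . num g], [C → . B )], [C → . C ) )], [C → . g num], [C → .], [C' → . C] }

First, augment the grammar with C' → C
I₀ = CLOSURE({ [C' → . C] }):
  [C' → . C] has the dot before C: add [C → . C ) )], [C → . B )], [C → .], [C → . g num]
  [C → . B )] has the dot before B: add [B → . g C], [B → . num g], [B → . g / g]
No further items can be added.

I₀ = { [B → . g / g], [B → . g C], [B → . num g], [C → . B )], [C → . C ) )], [C → . g num], [C → .], [C' → . C] }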